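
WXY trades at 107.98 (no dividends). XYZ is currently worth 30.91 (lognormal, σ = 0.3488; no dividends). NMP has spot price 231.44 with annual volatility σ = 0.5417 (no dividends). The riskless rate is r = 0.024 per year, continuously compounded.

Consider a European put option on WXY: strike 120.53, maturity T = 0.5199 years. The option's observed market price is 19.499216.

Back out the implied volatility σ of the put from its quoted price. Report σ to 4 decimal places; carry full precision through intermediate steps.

sigma = 0.4074

At σ = 0.4074 the Black–Scholes value reproduces the quote:
σ√T = 0.4074·√0.5199 = 0.293752
d₁ = (ln(S/K) + (r+σ²/2)T) / (σ√T) = (ln(107.98/120.53) + (0.024+0.4074²/2)·0.5199) / 0.293752 = (-0.109953 + 0.055623) / 0.293752 = -0.184952
d₂ = d₁ − σ√T = -0.184952 − 0.293752 = -0.478704
e^{−rT} = 0.987600
N(−d₁) = 0.573367,  N(−d₂) = 0.683925
V = K·e^{−rT}·N(−d₂) − S·N(−d₁) = 81.411332 − 61.912116 = 19.499216 (the quoted price), and the Black–Scholes price is strictly increasing in σ, so σ is unique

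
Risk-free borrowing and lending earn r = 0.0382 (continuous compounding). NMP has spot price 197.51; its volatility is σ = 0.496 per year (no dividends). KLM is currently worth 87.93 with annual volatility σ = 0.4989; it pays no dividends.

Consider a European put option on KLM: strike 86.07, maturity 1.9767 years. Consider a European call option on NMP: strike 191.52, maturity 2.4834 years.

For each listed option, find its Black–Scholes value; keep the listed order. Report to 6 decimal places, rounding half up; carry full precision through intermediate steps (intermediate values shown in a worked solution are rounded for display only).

price(KLM put K=86.07) = 19.147068
price(NMP call K=191.52) = 68.863614

[KLM put K=86.07]
σ√T = 0.4989·√1.9767 = 0.701429
d₁ = (ln(S/K) + (r+σ²/2)T) / (σ√T) = (ln(87.93/86.07) + (0.0382+0.4989²/2)·1.9767) / 0.701429 = (0.021380 + 0.321511) / 0.701429 = 0.488847
d₂ = d₁ − σ√T = 0.488847 − 0.701429 = -0.212582
e^{−rT} = 0.927271
N(−d₁) = 0.312475,  N(−d₂) = 0.584174
price = K·e^{−rT}·N(−d₂) − S·N(−d₁) = 46.622997 − 27.475928 = 19.147068
[NMP call K=191.52]
σ√T = 0.496·√2.4834 = 0.781637
d₁ = (ln(S/K) + (r+σ²/2)T) / (σ√T) = (ln(197.51/191.52) + (0.0382+0.496²/2)·2.4834) / 0.781637 = (0.030797 + 0.400344) / 0.781637 = 0.551587
d₂ = d₁ − σ√T = 0.551587 − 0.781637 = -0.230050
e^{−rT} = 0.909495
N(d₁) = 0.709384,  N(d₂) = 0.409027
price = S·N(d₁) − K·e^{−rT}·N(d₂) = 140.110516 − 71.246902 = 68.863614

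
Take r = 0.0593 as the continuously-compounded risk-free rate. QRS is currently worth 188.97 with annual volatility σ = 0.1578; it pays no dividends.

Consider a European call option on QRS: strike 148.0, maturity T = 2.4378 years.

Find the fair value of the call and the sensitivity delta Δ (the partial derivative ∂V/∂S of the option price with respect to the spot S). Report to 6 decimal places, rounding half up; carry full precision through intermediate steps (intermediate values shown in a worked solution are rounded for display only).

σ√T = 0.1578·√2.4378 = 0.246380
d₁ = (ln(S/K) + (r+σ²/2)T) / (σ√T) = (ln(188.97/148.0) + (0.0593+0.1578²/2)·2.4378) / 0.246380 = (0.244376 + 0.174913) / 0.246380 = 1.701796
d₂ = d₁ − σ√T = 1.701796 − 0.246380 = 1.455416
e^{−rT} = 0.865402
N(d₁) = 0.955603,  N(d₂) = 0.927223
Call price V = S·N(d₁) − K·e^{−rT}·N(d₂) = 180.580343 − 118.758201 = 61.822142
Δ = N(d₁) = 0.955603

price = 61.822142
Δ = 0.955603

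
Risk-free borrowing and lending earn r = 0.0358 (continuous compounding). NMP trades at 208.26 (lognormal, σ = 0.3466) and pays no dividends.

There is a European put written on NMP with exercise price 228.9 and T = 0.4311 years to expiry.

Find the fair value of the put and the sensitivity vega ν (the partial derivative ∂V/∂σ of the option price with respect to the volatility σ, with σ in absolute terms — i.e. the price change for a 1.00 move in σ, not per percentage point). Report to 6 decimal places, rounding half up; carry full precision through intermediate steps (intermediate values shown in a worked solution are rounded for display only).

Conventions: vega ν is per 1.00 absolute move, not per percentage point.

price = 29.377993
ν = 53.082479

σ√T = 0.3466·√0.4311 = 0.227571
d₁ = (ln(S/K) + (r+σ²/2)T) / (σ√T) = (ln(208.26/228.9) + (0.0358+0.3466²/2)·0.4311) / 0.227571 = (-0.094498 + 0.041328) / 0.227571 = -0.233642
d₂ = d₁ − σ√T = -0.233642 − 0.227571 = -0.461213
e^{−rT} = 0.984685
N(−d₁) = 0.592368,  N(−d₂) = 0.677677
Put price V = K·e^{−rT}·N(−d₂) − S·N(−d₁) = 152.744653 − 123.366660 = 29.377993
φ(d₁) = (1/√(2π))·e^{−d₁²/2} = 0.388201
ν = S·φ(d₁)·√T = 53.082479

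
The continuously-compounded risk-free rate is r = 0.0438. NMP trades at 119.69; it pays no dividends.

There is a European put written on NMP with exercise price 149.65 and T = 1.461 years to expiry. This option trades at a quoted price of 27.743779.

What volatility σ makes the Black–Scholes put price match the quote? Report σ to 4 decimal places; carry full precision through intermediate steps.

At σ = 0.2441 the Black–Scholes value reproduces the quote:
σ√T = 0.2441·√1.461 = 0.295048
d₁ = (ln(S/K) + (r+σ²/2)T) / (σ√T) = (ln(119.69/149.65) + (0.0438+0.2441²/2)·1.461) / 0.295048 = (-0.223394 + 0.107519) / 0.295048 = -0.392735
d₂ = d₁ − σ√T = -0.392735 − 0.295048 = -0.687783
e^{−rT} = 0.938013
N(−d₁) = 0.652742,  N(−d₂) = 0.754205
V = K·e^{−rT}·N(−d₂) − S·N(−d₁) = 105.870506 − 78.126726 = 27.743779 (equal to the quote); since ∂V/∂σ > 0 for all σ, the implied volatility is unique

sigma = 0.2441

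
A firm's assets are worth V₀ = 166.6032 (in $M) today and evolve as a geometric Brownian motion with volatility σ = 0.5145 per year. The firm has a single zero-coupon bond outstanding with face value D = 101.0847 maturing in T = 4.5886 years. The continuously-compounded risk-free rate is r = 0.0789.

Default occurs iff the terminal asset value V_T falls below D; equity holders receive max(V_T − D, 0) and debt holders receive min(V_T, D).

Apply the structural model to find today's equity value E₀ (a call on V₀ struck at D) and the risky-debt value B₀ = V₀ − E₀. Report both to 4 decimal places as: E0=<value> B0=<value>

E0=109.7820 B0=56.8212

With assets at 166.6032 and a single debt payment of 101.0847 at 4.5886 years:
d₁ = [ln(V₀/D) + (r + σ²/2)T] / (σ√T)
   = [ln(166.6032/101.0847) + (0.0789 + 0.5·0.5145²)·4.5886] / (0.5145·√4.5886)
   = [0.499656 + 0.969365] / 1.102111 = 1.332916
d₂ = d₁ − σ√T = 1.332916 − 1.102111 = 0.230804
N(d₁) = 0.908720,  N(d₂) = 0.591267,  e^(−rT) = 0.696254
E₀ = V₀·N(d₁) − D·e^(−rT)·N(d₂)
   = 166.6032·0.908720 − 101.0847·0.696254·0.591267 = 109.781982
B₀ = V₀ − E₀ = 166.6032 − 109.781982 = 56.821218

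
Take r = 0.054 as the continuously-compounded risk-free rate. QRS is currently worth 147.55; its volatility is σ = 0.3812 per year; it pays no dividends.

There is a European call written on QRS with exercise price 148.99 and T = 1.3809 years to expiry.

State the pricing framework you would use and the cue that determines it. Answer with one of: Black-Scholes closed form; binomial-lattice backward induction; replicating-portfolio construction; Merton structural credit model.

Key observation: everything needed for the exact continuous-time valuation of the European call on QRS (strike 148.99) is given, and no feature rules the closed form out.

framework: Black-Scholes closed form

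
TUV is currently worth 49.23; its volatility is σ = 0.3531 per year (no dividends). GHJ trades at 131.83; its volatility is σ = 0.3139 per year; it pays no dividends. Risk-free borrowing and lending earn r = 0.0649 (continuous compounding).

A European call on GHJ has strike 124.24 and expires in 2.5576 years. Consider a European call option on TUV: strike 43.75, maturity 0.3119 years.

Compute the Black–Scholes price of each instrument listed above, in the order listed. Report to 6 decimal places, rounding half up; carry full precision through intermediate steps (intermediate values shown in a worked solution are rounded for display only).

[GHJ call K=124.24]
σ√T = 0.3139·√2.5576 = 0.502005
d₁ = (ln(S/K) + (r+σ²/2)T) / (σ√T) = (ln(131.83/124.24) + (0.0649+0.3139²/2)·2.5576) / 0.502005 = (0.059298 + 0.291993) / 0.502005 = 0.699776
d₂ = d₁ − σ√T = 0.699776 − 0.502005 = 0.197771
e^{−rT} = 0.847056
N(d₁) = 0.757966,  N(d₂) = 0.578388
price = S·N(d₁) − K·e^{−rT}·N(d₂) = 99.922696 − 60.868541 = 39.054155
[TUV call K=43.75]
σ√T = 0.3531·√0.3119 = 0.197199
d₁ = (ln(S/K) + (r+σ²/2)T) / (σ√T) = (ln(49.23/43.75) + (0.0649+0.3531²/2)·0.3119) / 0.197199 = (0.118012 + 0.039686) / 0.197199 = 0.799687
d₂ = d₁ − σ√T = 0.799687 − 0.197199 = 0.602487
e^{−rT} = 0.979961
N(d₁) = 0.788054,  N(d₂) = 0.726575
price = S·N(d₁) − K·e^{−rT}·N(d₂) = 38.795890 − 31.150675 = 7.645215

price(GHJ call K=124.24) = 39.054155
price(TUV call K=43.75) = 7.645215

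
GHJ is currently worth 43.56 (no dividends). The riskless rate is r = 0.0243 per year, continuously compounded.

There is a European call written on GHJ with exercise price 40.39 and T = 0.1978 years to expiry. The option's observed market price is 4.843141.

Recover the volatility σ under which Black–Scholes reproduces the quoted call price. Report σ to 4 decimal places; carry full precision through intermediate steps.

At σ = 0.3844 the Black–Scholes value reproduces the quote:
σ√T = 0.3844·√0.1978 = 0.170961
d₁ = (ln(S/K) + (r+σ²/2)T) / (σ√T) = (ln(43.56/40.39) + (0.0243+0.3844²/2)·0.1978) / 0.170961 = (0.075557 + 0.019420) / 0.170961 = 0.555551
d₂ = d₁ − σ√T = 0.555551 − 0.170961 = 0.384590
e^{−rT} = 0.995205
N(d₁) = 0.710741,  N(d₂) = 0.649729
V = S·N(d₁) − K·e^{−rT}·N(d₂) = 30.959879 − 26.116737 = 4.843141 (equal to the quote); since ∂V/∂σ > 0 for all σ, the implied volatility is unique

sigma = 0.3844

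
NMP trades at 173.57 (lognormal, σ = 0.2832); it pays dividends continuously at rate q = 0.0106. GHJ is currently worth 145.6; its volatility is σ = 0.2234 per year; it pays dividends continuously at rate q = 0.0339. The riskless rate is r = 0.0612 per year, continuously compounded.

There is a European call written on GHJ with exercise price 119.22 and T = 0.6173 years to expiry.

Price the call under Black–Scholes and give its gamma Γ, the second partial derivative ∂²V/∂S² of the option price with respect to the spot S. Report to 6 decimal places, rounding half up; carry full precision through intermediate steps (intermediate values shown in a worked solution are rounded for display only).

price = 28.954056
Γ = 0.006375

σ√T = 0.2234·√0.6173 = 0.175522
d₁ = (ln(S/K) + (r−q+σ²/2)T) / (σ√T) = (ln(145.6/119.22) + (0.0612−0.0339+0.2234²/2)·0.6173) / 0.175522 = (0.199893 + 0.032256) / 0.175522 = 1.322621
d₂ = d₁ − σ√T = 1.322621 − 0.175522 = 1.147099
e^{−rT} = 0.962926
e^{−qT} = 0.979291
N(d₁) = 0.907019,  N(d₂) = 0.874330
Call price V = S·e^{−qT}·N(d₁) − K·e^{−rT}·N(d₂) = 129.327120 − 100.373063 = 28.954056
φ(d₁) = (1/√(2π))·e^{−d₁²/2} = 0.166360
Γ = e^{−qT}·φ(d₁) / (S·σ·√T) = 0.006375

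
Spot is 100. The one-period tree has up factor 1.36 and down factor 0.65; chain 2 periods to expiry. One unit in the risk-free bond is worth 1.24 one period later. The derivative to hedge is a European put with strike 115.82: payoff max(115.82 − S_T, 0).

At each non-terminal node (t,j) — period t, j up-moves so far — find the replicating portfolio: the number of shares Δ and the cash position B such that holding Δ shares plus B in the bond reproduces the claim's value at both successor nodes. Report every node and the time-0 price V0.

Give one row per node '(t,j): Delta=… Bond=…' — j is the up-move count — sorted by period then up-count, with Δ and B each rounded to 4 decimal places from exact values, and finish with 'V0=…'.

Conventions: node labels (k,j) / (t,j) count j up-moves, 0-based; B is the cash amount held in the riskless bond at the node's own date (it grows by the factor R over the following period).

(0,0): Delta=-0.3474 Bond=41.1166
(1,0): Delta=-1.0000 Bond=93.4032
(1,1): Delta=-0.2840 Bond=42.3571
V0=6.3760

No-arbitrage ⇒ martingale measure with p* = (R−d)/(u−d) = 0.8310.
At maturity the claim pays: V(2,0)=73.5700, V(2,1)=27.4200, V(2,2)=0.0000
Node (1,0) S=65.0000: V=(p*·27.4200+(1−p*)·73.5700)/1.24=28.4032; Δ=(27.4200−73.5700)/(88.4000−42.2500)=-1.0000; B=V−Δ·S=93.4032
Node (1,1) S=136.0000: V=(p*·0.0000+(1−p*)·27.4200)/1.24=3.7374; Δ=(0.0000−27.4200)/(184.9600−88.4000)=-0.2840; B=V−Δ·S=42.3571
Node (0,0) S=100.0000: V=(p*·3.7374+(1−p*)·28.4032)/1.24=6.3760; Δ=(3.7374−28.4032)/(136.0000−65.0000)=-0.3474; B=V−Δ·S=41.1166
As a check, the time-0 holding Δ(0,0)·S0 + B(0,0) comes to 6.3760 — exactly V0.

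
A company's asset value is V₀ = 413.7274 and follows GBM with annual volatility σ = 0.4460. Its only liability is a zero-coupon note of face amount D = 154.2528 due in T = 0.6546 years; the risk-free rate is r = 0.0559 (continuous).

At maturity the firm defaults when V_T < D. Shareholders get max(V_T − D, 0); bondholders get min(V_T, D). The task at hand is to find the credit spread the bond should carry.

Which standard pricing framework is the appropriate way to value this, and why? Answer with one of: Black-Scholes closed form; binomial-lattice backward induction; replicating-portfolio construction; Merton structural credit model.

framework: Merton structural credit model

Key observation: with the firm-asset dynamics (V₀ = 413.7274) and a single zero-coupon liability of face 154.2528 given, debt value, spread, and default probability all derive from the option view of the balance sheet.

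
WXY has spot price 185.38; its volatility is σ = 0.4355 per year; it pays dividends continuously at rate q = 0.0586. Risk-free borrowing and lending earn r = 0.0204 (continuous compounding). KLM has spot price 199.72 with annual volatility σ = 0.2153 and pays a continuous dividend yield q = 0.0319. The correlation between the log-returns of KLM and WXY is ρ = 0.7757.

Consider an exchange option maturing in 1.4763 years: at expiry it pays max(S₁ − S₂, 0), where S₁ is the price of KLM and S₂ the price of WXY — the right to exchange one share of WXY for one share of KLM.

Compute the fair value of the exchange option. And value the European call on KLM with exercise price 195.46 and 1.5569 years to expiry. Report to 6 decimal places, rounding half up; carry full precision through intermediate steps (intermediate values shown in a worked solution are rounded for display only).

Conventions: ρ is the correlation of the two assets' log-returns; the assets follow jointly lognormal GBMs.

exchange price = 37.650966
price(KLM call K=195.46) = 20.617975

σ_eff = √(σ₁² + σ₂² − 2ρσ₁σ₂) = √(0.2153² + 0.4355² − 2·0.7757·0.2153·0.4355) = 0.300916
d₁ = (ln(S₁/S₂) + (q₂ − q₁ + σ_eff²/2)T) / (σ_eff√T) = (ln(199.72/185.38) + (0.0586 − 0.0319 + 0.045275)·1.4763) / 0.365622 = 0.494406
d₂ = d₁ − σ_eff√T = 0.494406 − 0.365622 = 0.128784
N(d₁) = 0.689490,  N(d₂) = 0.551236
V = S₁·e^{−q₁T}·N(d₁) − S₂·e^{−q₂T}·N(d₂) = 131.370231 − 93.719266 = 37.650966
[vanilla: KLM call K=195.46]
σ√T = 0.2153·√1.5569 = 0.268642
d₁ = (ln(S/K) + (r−q+σ²/2)T) / (σ√T) = (ln(199.72/195.46) + (0.0204−0.0319+0.2153²/2)·1.5569) / 0.268642 = (0.021561 + 0.018180) / 0.268642 = 0.147931
d₂ = d₁ − σ√T = 0.147931 − 0.268642 = -0.120711
e^{−rT} = 0.968738
e^{−qT} = 0.951548
N(d₁) = 0.558802,  N(d₂) = 0.451960
price = S·e^{−qT}·N(d₁) − K·e^{−rT}·N(d₂) = 106.196417 − 85.578442 = 20.617975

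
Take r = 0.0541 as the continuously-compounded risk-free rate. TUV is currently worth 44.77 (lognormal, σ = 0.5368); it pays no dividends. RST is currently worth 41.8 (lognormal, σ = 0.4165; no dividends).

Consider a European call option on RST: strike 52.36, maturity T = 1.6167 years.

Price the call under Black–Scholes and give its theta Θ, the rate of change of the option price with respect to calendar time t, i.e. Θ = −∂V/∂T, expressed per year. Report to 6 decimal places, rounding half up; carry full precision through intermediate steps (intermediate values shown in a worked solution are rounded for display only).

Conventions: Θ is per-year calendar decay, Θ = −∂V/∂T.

price = 6.593844
Θ = -3.509316

σ√T = 0.4165·√1.6167 = 0.529578
d₁ = (ln(S/K) + (r+σ²/2)T) / (σ√T) = (ln(41.8/52.36) + (0.0541+0.4165²/2)·1.6167) / 0.529578 = (-0.225247 + 0.227690) / 0.529578 = 0.004613
d₂ = d₁ − σ√T = 0.004613 − 0.529578 = -0.524964
e^{−rT} = 0.916252
N(d₁) = 0.501840,  N(d₂) = 0.299804
Call price V = S·N(d₁) − K·e^{−rT}·N(d₂) = 20.976932 − 14.383088 = 6.593844
φ(d₁) = (1/√(2π))·e^{−d₁²/2} = 0.398938
Θ = −S·φ(d₁)·σ/(2√T) − r·K·e^{−rT}·N(d₂) = −2.731191 − 0.778125 = -3.509316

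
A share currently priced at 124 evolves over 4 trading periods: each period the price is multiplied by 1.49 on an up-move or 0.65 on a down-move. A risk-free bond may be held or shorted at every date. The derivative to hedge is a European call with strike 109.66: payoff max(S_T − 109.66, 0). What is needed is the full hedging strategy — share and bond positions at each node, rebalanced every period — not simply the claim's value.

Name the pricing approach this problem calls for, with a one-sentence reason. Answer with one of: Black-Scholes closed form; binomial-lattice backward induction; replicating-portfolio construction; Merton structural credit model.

framework: replicating-portfolio construction

Key observation: the task asks for the hedge itself — share and bond holdings at every node of the 4-period tree on spot 124 with factors 1.49/0.65 — which is exactly what the replicating-portfolio construction produces.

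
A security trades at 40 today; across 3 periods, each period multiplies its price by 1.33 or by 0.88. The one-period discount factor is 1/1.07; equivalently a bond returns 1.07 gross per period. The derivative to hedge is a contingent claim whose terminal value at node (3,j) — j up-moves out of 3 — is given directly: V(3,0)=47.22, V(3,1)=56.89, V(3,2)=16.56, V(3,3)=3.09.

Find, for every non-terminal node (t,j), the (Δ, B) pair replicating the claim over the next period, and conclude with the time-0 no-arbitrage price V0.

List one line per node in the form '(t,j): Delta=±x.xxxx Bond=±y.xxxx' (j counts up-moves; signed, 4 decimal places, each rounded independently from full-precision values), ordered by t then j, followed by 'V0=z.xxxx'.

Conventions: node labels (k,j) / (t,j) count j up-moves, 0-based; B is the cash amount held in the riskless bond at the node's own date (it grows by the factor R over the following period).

The replicating-portfolio and risk-neutral prices coincide; use p* = (1.07−0.88)/(1.33−0.88) = 0.4222 for the latter.
Expiry values: V(3,0)=47.2200, V(3,1)=56.8900, V(3,2)=16.5600, V(3,3)=3.0900
Node (2,0) S=30.9760: V=(p*·56.8900+(1−p*)·47.2200)/1.07=47.9466; Δ=(56.8900−47.2200)/(41.1981−27.2589)=0.6937; B=V−Δ·S=26.4577
Node (2,1) S=46.8160: V=(p*·16.5600+(1−p*)·56.8900)/1.07=37.2540; Δ=(16.5600−56.8900)/(62.2653−41.1981)=-1.9144; B=V−Δ·S=126.8762
Node (2,2) S=70.7560: V=(p*·3.0900+(1−p*)·16.5600)/1.07=10.1614; Δ=(3.0900−16.5600)/(94.1055−62.2653)=-0.4231; B=V−Δ·S=40.0947
Node (1,0) S=35.2000: V=(p*·37.2540+(1−p*)·47.9466)/1.07=40.5906; Δ=(37.2540−47.9466)/(46.8160−30.9760)=-0.6750; B=V−Δ·S=64.3520
Node (1,1) S=53.2000: V=(p*·10.1614+(1−p*)·37.2540)/1.07=24.1261; Δ=(10.1614−37.2540)/(70.7560−46.8160)=-1.1317; B=V−Δ·S=84.3319
Node (0,0) S=40.0000: V=(p*·24.1261+(1−p*)·40.5906)/1.07=31.4382; Δ=(24.1261−40.5906)/(53.2000−35.2000)=-0.9147; B=V−Δ·S=68.0261
Verification: the root portfolio costs Δ(0,0)·S0 + B(0,0) = 31.4382, matching V0.

(0,0): Delta=-0.9147 Bond=68.0261
(1,0): Delta=-0.6750 Bond=64.3520
(1,1): Delta=-1.1317 Bond=84.3319
(2,0): Delta=0.6937 Bond=26.4577
(2,1): Delta=-1.9144 Bond=126.8762
(2,2): Delta=-0.4231 Bond=40.0947
V0=31.4382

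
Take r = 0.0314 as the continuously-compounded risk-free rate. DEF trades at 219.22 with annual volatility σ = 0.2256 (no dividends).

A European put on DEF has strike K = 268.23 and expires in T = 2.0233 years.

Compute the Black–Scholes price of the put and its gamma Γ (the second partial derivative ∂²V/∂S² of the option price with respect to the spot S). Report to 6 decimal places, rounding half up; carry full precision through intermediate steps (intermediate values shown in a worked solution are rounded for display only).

price = 48.979477
Γ = 0.005468

σ√T = 0.2256·√2.0233 = 0.320900
d₁ = (ln(S/K) + (r+σ²/2)T) / (σ√T) = (ln(219.22/268.23) + (0.0314+0.2256²/2)·2.0233) / 0.320900 = (-0.201769 + 0.115020) / 0.320900 = -0.270331
d₂ = d₁ − σ√T = -0.270331 − 0.320900 = -0.591231
e^{−rT} = 0.938444
N(−d₁) = 0.606547,  N(−d₂) = 0.722817
Put price V = K·e^{−rT}·N(−d₂) − S·N(−d₁) = 181.946752 − 132.967274 = 48.979477
φ(d₁) = (1/√(2π))·e^{−d₁²/2} = 0.384628
Γ = φ(d₁) / (S·σ·√T) = 0.005468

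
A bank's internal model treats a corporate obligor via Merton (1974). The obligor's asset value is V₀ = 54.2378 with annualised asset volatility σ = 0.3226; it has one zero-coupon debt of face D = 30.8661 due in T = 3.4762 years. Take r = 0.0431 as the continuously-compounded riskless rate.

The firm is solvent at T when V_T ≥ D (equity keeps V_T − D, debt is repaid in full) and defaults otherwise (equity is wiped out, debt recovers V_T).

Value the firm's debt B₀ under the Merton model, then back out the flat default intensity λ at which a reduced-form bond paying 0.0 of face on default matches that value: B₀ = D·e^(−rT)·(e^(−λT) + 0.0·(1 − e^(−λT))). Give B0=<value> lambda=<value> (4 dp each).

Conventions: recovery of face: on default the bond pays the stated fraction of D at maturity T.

B0=25.2933 lambda=0.0142

With assets at 54.2378 and a single debt payment of 30.8661 at 3.4762 years:
d₁ = [ln(V₀/D) + (r + σ²/2)T] / (σ√T)
   = [ln(54.2378/30.8661) + (0.0431 + 0.5·0.3226²)·3.4762] / (0.3226·√3.4762)
   = [0.563720 + 0.330710] / 0.601474 = 1.487063
d₂ = d₁ − σ√T = 1.487063 − 0.601474 = 0.885589
N(d₁) = 0.931501,  N(d₂) = 0.812080,  e^(−rT) = 0.860859
E₀ = V₀·N(d₁) − D·e^(−rT)·N(d₂)
   = 54.2378·0.931501 − 30.8661·0.860859·0.812080 = 28.944469
B₀ = V₀ − E₀ = 54.2378 − 28.944469 = 25.293331
e^(−λT) = (B₀·e^(rT)/D − 0)/(1 − 0) = (25.2933·1.161630/30.8661 − 0)/1 = 0.95190053
λ = −ln(0.95190053)/3.4762 = 0.014181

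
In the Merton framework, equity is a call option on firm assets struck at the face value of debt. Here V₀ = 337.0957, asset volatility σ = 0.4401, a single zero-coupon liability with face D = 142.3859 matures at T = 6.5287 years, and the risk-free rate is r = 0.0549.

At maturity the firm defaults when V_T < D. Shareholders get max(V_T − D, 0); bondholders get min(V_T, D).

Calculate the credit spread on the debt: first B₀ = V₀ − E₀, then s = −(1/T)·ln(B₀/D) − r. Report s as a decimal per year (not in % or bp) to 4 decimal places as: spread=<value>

With assets at 337.0957 and a single debt payment of 142.3859 at 6.5287 years:
d₁ = [ln(V₀/D) + (r + σ²/2)T] / (σ√T)
   = [ln(337.0957/142.3859) + (0.0549 + 0.5·0.4401²)·6.5287] / (0.4401·√6.5287)
   = [0.861826 + 0.990691] / 1.124514 = 1.647394
d₂ = d₁ − σ√T = 1.647394 − 1.124514 = 0.522880
N(d₁) = 0.950261,  N(d₂) = 0.699471,  e^(−rT) = 0.698776
E₀ = V₀·N(d₁) − D·e^(−rT)·N(d₂)
   = 337.0957·0.950261 − 142.3859·0.698776·0.699471 = 250.734605
B₀ = V₀ − E₀ = 337.0957 − 250.734605 = 86.361095
spread = −(1/T)·ln(B₀/D) − r = −(1/6.5287)·ln(86.361095/142.3859) − 0.0549 = 0.02168549

spread=0.0217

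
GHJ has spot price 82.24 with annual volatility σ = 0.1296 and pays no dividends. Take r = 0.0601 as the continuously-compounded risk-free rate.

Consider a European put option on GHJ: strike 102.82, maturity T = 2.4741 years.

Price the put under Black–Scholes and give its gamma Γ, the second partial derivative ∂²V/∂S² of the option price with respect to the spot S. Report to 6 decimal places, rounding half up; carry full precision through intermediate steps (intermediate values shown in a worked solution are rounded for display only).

price = 10.580141
Γ = 0.022980

σ√T = 0.1296·√2.4741 = 0.203851
d₁ = (ln(S/K) + (r+σ²/2)T) / (σ√T) = (ln(82.24/102.82) + (0.0601+0.1296²/2)·2.4741) / 0.203851 = (-0.223338 + 0.169471) / 0.203851 = -0.264246
d₂ = d₁ − σ√T = -0.264246 − 0.203851 = -0.468098
e^{−rT} = 0.861833
N(−d₁) = 0.604205,  N(−d₂) = 0.680143
Put price V = K·e^{−rT}·N(−d₂) − S·N(−d₁) = 60.269957 − 49.689816 = 10.580141
φ(d₁) = (1/√(2π))·e^{−d₁²/2} = 0.385254
Γ = φ(d₁) / (S·σ·√T) = 0.022980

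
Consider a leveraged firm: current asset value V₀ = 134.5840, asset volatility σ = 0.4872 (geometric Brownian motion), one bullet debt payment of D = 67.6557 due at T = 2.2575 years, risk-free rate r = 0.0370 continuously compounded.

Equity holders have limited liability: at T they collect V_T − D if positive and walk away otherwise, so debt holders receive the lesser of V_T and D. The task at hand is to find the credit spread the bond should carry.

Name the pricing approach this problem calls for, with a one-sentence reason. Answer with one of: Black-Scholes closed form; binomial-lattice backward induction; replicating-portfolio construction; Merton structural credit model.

Key observation: with the firm-asset dynamics (V₀ = 134.5840) and a single zero-coupon liability of face 67.6557 given, debt value, spread, and default probability all derive from the option view of the balance sheet.

framework: Merton structural credit model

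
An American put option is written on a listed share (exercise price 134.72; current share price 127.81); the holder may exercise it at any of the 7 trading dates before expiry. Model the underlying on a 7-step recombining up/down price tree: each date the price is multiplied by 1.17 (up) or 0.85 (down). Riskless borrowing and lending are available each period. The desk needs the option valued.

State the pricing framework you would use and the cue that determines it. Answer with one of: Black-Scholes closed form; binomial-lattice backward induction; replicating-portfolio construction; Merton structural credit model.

framework: binomial-lattice backward induction

Key observation: an American put (K = 134.72, S₀ = 127.81) on a 7-date tree has no closed form — the optimal stopping decision is embedded and must be resolved recursively from expiry.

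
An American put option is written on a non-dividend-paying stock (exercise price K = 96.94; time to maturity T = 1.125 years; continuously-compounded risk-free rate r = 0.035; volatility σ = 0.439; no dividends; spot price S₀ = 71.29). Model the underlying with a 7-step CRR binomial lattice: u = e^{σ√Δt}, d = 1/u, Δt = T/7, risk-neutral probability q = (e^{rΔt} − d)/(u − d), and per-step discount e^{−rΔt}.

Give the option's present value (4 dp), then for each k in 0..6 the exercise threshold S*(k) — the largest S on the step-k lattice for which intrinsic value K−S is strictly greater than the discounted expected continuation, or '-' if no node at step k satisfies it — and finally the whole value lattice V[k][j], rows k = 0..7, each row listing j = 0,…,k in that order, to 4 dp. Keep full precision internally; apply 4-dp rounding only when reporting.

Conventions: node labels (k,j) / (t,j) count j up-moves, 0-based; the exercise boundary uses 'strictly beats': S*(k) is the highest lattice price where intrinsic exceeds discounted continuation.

price = 29.8071
boundary = - - 50.1377 42.0467 50.1377 59.7856 71.2900
tree:
29.8071
37.9700 21.0341
46.8023 28.5459 12.8844
54.8933 37.3413 19.0505 6.1423
61.6786 46.8023 27.2065 10.1565 1.7264
67.3689 54.8933 37.1544 16.4061 3.2885 0.0000
72.1409 61.6786 46.8023 25.6500 6.2640 0.0000 0.0000
76.1429 67.3689 54.8933 37.1544 11.9318 0.0000 0.0000 0.0000

params: Δt=0.16071 u=1.19243 d=0.83863 q=0.47206 e^(-rΔt)=0.99439
t_7 payoffs: 76.1429 67.3689 54.8933 37.1544 11.9318 0.0000 0.0000 0.0000
t_6: node(6,0) S=24.7991 payoff=72.1409 vs cont=71.5972 → 72.1409 [stop]  node(6,1) S=35.2614 payoff=61.6786 vs cont=61.1348 → 61.6786 [stop]  node(6,2) S=50.1377 payoff=46.8023 vs cont=46.2586 → 46.8023 [stop]  node(6,3) S=71.2900 payoff=25.6500 vs cont=25.1062 → 25.6500 [stop]  node(6,4) S=101.3661 payoff=0.0000 vs cont=6.2640 → 6.2640 [wait]  node(6,5) S=144.1309 payoff=0.0000 vs cont=0.0000 → 0.0000 [wait]  node(6,6) S=204.9375 payoff=0.0000 vs cont=0.0000 → 0.0000 [wait]  ⇒ S*(6)=71.2900
t_5: node(5,0) S=29.5711 payoff=67.3689 vs cont=66.8251 → 67.3689 [stop]  node(5,1) S=42.0467 payoff=54.8933 vs cont=54.3495 → 54.8933 [stop]  node(5,2) S=59.7856 payoff=37.1544 vs cont=36.6107 → 37.1544 [stop]  node(5,3) S=85.0082 payoff=11.9318 vs cont=16.4061 → 16.4061 [wait]  node(5,4) S=120.8718 payoff=0.0000 vs cont=3.2885 → 3.2885 [wait]  node(5,5) S=171.8658 payoff=0.0000 vs cont=0.0000 → 0.0000 [wait]  ⇒ S*(5)=59.7856
t_4: node(4,0) S=35.2614 payoff=61.6786 vs cont=61.1348 → 61.6786 [stop]  node(4,1) S=50.1377 payoff=46.8023 vs cont=46.2586 → 46.8023 [stop]  node(4,2) S=71.2900 payoff=25.6500 vs cont=27.2065 → 27.2065 [wait]  node(4,3) S=101.3661 payoff=0.0000 vs cont=10.1565 → 10.1565 [wait]  node(4,4) S=144.1309 payoff=0.0000 vs cont=1.7264 → 1.7264 [wait]  ⇒ S*(4)=50.1377
t_3: node(3,0) S=42.0467 payoff=54.8933 vs cont=54.3495 → 54.8933 [stop]  node(3,1) S=59.7856 payoff=37.1544 vs cont=37.3413 → 37.3413 [wait]  node(3,2) S=85.0082 payoff=11.9318 vs cont=19.0505 → 19.0505 [wait]  node(3,3) S=120.8718 payoff=0.0000 vs cont=6.1423 → 6.1423 [wait]  ⇒ S*(3)=42.0467
t_2: node(2,0) S=50.1377 payoff=46.8023 vs cont=46.3463 → 46.8023 [stop]  node(2,1) S=71.2900 payoff=25.6500 vs cont=28.5459 → 28.5459 [wait]  node(2,2) S=101.3661 payoff=0.0000 vs cont=12.8844 → 12.8844 [wait]  ⇒ S*(2)=50.1377
t_1: node(1,0) S=59.7856 payoff=37.1544 vs cont=37.9700 → 37.9700 [wait]  node(1,1) S=85.0082 payoff=11.9318 vs cont=21.0341 → 21.0341 [wait]  ⇒ S*(1)=-
t_0: node(0,0) S=71.2900 payoff=25.6500 vs cont=29.8071 → 29.8071 [wait]  ⇒ S*(0)=-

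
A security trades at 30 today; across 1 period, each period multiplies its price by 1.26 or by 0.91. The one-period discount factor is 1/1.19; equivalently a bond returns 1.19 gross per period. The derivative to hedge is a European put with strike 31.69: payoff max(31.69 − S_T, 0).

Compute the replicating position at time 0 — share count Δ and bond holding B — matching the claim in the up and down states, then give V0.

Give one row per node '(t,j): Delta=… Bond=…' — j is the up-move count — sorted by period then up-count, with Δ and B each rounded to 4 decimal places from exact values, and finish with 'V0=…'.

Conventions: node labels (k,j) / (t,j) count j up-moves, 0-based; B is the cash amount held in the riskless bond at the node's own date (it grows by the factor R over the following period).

No-arbitrage ⇒ martingale measure with p* = (R−d)/(u−d) = 0.8000.
Terminal payoffs: V(1,0)=4.3900, V(1,1)=0.0000
(0,0): S=30.0000. Δ = (V_up−V_dn)/(S_up−S_dn) = (0.0000−4.3900)/(37.8000−27.3000) = -0.4181. V = [p*·0.0000 + (1−p*)·4.3900]/1.19 = 0.7378. B = V − Δ·S = 13.2807.
Check: Δ(0,0)·S0 + B(0,0) = 0.7378 = V0.

(0,0): Delta=-0.4181 Bond=13.2807
V0=0.7378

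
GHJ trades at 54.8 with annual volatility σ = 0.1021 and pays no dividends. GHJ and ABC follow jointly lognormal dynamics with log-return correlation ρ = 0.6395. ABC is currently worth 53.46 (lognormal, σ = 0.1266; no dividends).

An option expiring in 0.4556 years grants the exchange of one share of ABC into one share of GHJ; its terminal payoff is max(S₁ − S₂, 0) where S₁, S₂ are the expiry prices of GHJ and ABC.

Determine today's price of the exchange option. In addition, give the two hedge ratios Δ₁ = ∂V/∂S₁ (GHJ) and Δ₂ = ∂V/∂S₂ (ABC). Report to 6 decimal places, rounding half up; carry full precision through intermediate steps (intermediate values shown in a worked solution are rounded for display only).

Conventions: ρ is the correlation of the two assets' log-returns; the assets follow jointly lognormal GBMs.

σ_eff = √(σ₁² + σ₂² − 2ρσ₁σ₂) = √(0.1021² + 0.1266² − 2·0.6395·0.1021·0.1266) = 0.099598
d₁ = (ln(S₁/S₂) + (q₂ − q₁ + σ_eff²/2)T) / (σ_eff√T) = (ln(54.8/53.46) + (0.0 − 0.0 + 0.004960)·0.4556) / 0.067227 = 0.401866
d₂ = d₁ − σ_eff√T = 0.401866 − 0.067227 = 0.334639
N(d₁) = 0.656109,  N(d₂) = 0.631051
V = S₁·e^{−q₁T}·N(d₁) − S₂·e^{−q₂T}·N(d₂) = 35.954755 − 33.736003 = 2.218752
Key observation: pricing in ABC-units makes this a unit-strike call on the ratio S₁/S₂ — the risk-free rate cancels and cannot affect the value.
Δ₁ = e^{−q₁T}·N(d₁) = 0.656109;  Δ₂ = −e^{−q₂T}·N(d₂) = -0.631051

exchange price = 2.218752
Δ1 = 0.656109
Δ2 = -0.631051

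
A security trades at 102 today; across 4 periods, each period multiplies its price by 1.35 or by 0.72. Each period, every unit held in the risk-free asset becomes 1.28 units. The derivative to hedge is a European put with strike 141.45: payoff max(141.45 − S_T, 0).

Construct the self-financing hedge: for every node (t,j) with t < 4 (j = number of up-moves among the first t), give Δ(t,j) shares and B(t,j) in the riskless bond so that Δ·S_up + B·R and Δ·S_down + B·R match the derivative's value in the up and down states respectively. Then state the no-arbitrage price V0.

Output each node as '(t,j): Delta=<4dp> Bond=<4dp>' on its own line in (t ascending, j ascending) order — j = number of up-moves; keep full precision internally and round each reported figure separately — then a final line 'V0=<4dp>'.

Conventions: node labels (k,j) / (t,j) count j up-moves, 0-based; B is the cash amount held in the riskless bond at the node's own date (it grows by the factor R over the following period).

No-arbitrage ⇒ martingale measure with p* = (R−d)/(u−d) = 0.8889.
Payoffs at expiry: V(4,0)=114.0387, V(4,1)=90.0538, V(4,2)=45.0820, V(4,3)=0.0000, V(4,4)=0.0000
Node (3,0) S=38.0713: V=(p*·90.0538+(1−p*)·114.0387)/1.28=72.4365; Δ=(90.0538−114.0387)/(51.3962−27.4113)=-1.0000; B=V−Δ·S=110.5078
Node (3,1) S=71.3837: V=(p*·45.0820+(1−p*)·90.0538)/1.28=39.1241; Δ=(45.0820−90.0538)/(96.3680−51.3962)=-1.0000; B=V−Δ·S=110.5078
Node (3,2) S=133.8444: V=(p*·0.0000+(1−p*)·45.0820)/1.28=3.9134; Δ=(0.0000−45.0820)/(180.6899−96.3680)=-0.5346; B=V−Δ·S=75.4722
Node (3,3) S=250.9583: V=(p*·0.0000+(1−p*)·0.0000)/1.28=0.0000; Δ=(0.0000−0.0000)/(338.7936−180.6899)=0.0000; B=V−Δ·S=0.0000
Node (2,0) S=52.8768: V=(p*·39.1241+(1−p*)·72.4365)/1.28=33.4574; Δ=(39.1241−72.4365)/(71.3837−38.0713)=-1.0000; B=V−Δ·S=86.3342
Node (2,1) S=99.1440: V=(p*·3.9134+(1−p*)·39.1241)/1.28=6.1138; Δ=(3.9134−39.1241)/(133.8444−71.3837)=-0.5637; B=V−Δ·S=62.0039
Node (2,2) S=185.8950: V=(p*·0.0000+(1−p*)·3.9134)/1.28=0.3397; Δ=(0.0000−3.9134)/(250.9583−133.8444)=-0.0334; B=V−Δ·S=6.5514
Node (1,0) S=73.4400: V=(p*·6.1138+(1−p*)·33.4574)/1.28=7.1500; Δ=(6.1138−33.4574)/(99.1440−52.8768)=-0.5910; B=V−Δ·S=50.5526
Node (1,1) S=137.7000: V=(p*·0.3397+(1−p*)·6.1138)/1.28=0.7666; Δ=(0.3397−6.1138)/(185.8950−99.1440)=-0.0666; B=V−Δ·S=9.9319
Node (0,0) S=102.0000: V=(p*·0.7666+(1−p*)·7.1500)/1.28=1.1530; Δ=(0.7666−7.1500)/(137.7000−73.4400)=-0.0993; B=V−Δ·S=11.2854
Sanity check at the root: Δ(0,0)·S0 + B(0,0) reproduces V0 = 1.1530.

(0,0): Delta=-0.0993 Bond=11.2854
(1,0): Delta=-0.5910 Bond=50.5526
(1,1): Delta=-0.0666 Bond=9.9319
(2,0): Delta=-1.0000 Bond=86.3342
(2,1): Delta=-0.5637 Bond=62.0039
(2,2): Delta=-0.0334 Bond=6.5514
(3,0): Delta=-1.0000 Bond=110.5078
(3,1): Delta=-1.0000 Bond=110.5078
(3,2): Delta=-0.5346 Bond=75.4722
(3,3): Delta=0.0000 Bond=0.0000
V0=1.1530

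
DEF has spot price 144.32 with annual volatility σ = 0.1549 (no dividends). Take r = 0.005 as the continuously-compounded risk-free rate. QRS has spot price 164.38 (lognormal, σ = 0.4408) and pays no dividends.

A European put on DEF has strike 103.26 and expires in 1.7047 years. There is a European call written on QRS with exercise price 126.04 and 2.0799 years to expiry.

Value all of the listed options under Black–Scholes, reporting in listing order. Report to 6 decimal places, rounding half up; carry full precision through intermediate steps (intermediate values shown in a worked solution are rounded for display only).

[DEF put K=103.26]
σ√T = 0.1549·√1.7047 = 0.202244
d₁ = (ln(S/K) + (r+σ²/2)T) / (σ√T) = (ln(144.32/103.26) + (0.005+0.1549²/2)·1.7047) / 0.202244 = (0.334783 + 0.028975) / 0.202244 = 1.798609
d₂ = d₁ − σ√T = 1.798609 − 0.202244 = 1.596366
e^{−rT} = 0.991513
N(−d₁) = 0.036040,  N(−d₂) = 0.055204
price = K·e^{−rT}·N(−d₂) − S·N(−d₁) = 5.651943 − 5.201327 = 0.450616
[QRS call K=126.04]
σ√T = 0.4408·√2.0799 = 0.635716
d₁ = (ln(S/K) + (r+σ²/2)T) / (σ√T) = (ln(164.38/126.04) + (0.005+0.4408²/2)·2.0799) / 0.635716 = (0.265582 + 0.212467) / 0.635716 = 0.751984
d₂ = d₁ − σ√T = 0.751984 − 0.635716 = 0.116269
e^{−rT} = 0.989654
N(d₁) = 0.773970,  N(d₂) = 0.546280
price = S·N(d₁) − K·e^{−rT}·N(d₂) = 127.225149 − 68.140835 = 59.084315

price(DEF put K=103.26) = 0.450616
price(QRS call K=126.04) = 59.084315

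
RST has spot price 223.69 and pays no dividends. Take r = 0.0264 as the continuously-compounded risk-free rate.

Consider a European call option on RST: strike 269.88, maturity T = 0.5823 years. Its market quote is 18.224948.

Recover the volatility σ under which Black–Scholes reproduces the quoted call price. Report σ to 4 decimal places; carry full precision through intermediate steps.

sigma = 0.4783

At σ = 0.4783 the Black–Scholes value reproduces the quote:
σ√T = 0.4783·√0.5823 = 0.364984
d₁ = (ln(S/K) + (r+σ²/2)T) / (σ√T) = (ln(223.69/269.88) + (0.0264+0.4783²/2)·0.5823) / 0.364984 = (-0.187716 + 0.081979) / 0.364984 = -0.289703
d₂ = d₁ − σ√T = -0.289703 − 0.364984 = -0.654687
e^{−rT} = 0.984745
N(d₁) = 0.386022,  N(d₂) = 0.256335
V = S·N(d₁) − K·e^{−rT}·N(d₂) = 86.349215 − 68.124267 = 18.224948 (equal to the quote); since ∂V/∂σ > 0 for all σ, the implied volatility is unique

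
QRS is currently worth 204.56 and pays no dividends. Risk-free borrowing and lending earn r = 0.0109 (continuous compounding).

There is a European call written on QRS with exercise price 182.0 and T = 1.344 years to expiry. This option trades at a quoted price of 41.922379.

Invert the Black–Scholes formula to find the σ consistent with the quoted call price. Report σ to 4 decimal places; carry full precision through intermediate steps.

At σ = 0.3119 the Black–Scholes value reproduces the quote:
σ√T = 0.3119·√1.344 = 0.361589
d₁ = (ln(S/K) + (r+σ²/2)T) / (σ√T) = (ln(204.56/182.0) + (0.0109+0.3119²/2)·1.344) / 0.361589 = (0.116855 + 0.080023) / 0.361589 = 0.544479
d₂ = d₁ − σ√T = 0.544479 − 0.361589 = 0.182890
e^{−rT} = 0.985457
N(d₁) = 0.706944,  N(d₂) = 0.572558
V = S·N(d₁) − K·e^{−rT}·N(d₂) = 144.612468 − 102.690088 = 41.922379 (the observed quote) — the price is monotone increasing in volatility, hence this σ is the only solution

sigma = 0.3119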